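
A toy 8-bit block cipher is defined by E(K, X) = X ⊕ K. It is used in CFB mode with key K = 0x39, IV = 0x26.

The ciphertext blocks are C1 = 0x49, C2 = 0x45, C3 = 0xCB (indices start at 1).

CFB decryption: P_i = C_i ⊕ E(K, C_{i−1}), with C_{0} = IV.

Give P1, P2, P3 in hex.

P1 = 0x56, P2 = 0x35, P3 = 0xB7

P1: E(K, 0x26) = 0x1F; 0x49 ⊕ 0x1F = 0x56.
P2: E(K, 0x49) = 0x70; 0x45 ⊕ 0x70 = 0x35.
P3: E(K, 0x45) = 0x7C; 0xCB ⊕ 0x7C = 0xB7.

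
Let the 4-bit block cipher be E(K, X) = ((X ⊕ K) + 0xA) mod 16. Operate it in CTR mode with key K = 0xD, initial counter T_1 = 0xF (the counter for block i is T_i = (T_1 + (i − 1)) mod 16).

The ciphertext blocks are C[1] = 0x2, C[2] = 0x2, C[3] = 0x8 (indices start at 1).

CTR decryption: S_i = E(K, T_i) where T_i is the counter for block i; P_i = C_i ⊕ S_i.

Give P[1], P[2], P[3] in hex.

P[1]: T = 0xF, S = E(K, T) = 0xC; 0x2 ⊕ 0xC = 0xE.
P[2]: T = 0x0, S = E(K, T) = 0x7; 0x2 ⊕ 0x7 = 0x5.
P[3]: T = 0x1, S = E(K, T) = 0x6; 0x8 ⊕ 0x6 = 0xE.

P[1] = 0xE, P[2] = 0x5, P[3] = 0xE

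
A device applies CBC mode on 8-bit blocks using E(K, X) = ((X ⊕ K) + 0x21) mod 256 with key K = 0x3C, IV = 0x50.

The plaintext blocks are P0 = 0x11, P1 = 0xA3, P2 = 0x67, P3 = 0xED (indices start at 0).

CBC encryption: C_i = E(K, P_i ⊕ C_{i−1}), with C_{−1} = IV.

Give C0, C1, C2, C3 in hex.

C0 = 0x9E, C1 = 0x22, C2 = 0x9A, C3 = 0x6C

C0: P0 ⊕ 0x50 = 0x41; E(K, 0x41) = 0x9E.
C1: P1 ⊕ 0x9E = 0x3D; E(K, 0x3D) = 0x22.
C2: P2 ⊕ 0x22 = 0x45; E(K, 0x45) = 0x9A.
C3: P3 ⊕ 0x9A = 0x77; E(K, 0x77) = 0x6C.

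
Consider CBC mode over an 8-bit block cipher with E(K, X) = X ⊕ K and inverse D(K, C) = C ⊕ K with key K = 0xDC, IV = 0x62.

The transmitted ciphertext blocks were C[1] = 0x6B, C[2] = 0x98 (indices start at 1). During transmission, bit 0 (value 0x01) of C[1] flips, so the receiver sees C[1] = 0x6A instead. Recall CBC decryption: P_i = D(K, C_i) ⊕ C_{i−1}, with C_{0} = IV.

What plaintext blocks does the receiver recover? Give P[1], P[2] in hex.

P[1] = 0xD4, P[2] = 0x2E

Only C[1] changed, to 0x6A. In CBC, a change in C_i garbles P_i and flips the same bit in P_{i+1}. Decrypting the received ciphertext:
P[1]: D(K, 0x6A) = 0xB6; 0xB6 ⊕ 0x62 = 0xD4.
P[2]: D(K, 0x98) = 0x44; 0x44 ⊕ 0x6A = 0x2E.
Blocks that differ from the original plaintext: P[1], P[2].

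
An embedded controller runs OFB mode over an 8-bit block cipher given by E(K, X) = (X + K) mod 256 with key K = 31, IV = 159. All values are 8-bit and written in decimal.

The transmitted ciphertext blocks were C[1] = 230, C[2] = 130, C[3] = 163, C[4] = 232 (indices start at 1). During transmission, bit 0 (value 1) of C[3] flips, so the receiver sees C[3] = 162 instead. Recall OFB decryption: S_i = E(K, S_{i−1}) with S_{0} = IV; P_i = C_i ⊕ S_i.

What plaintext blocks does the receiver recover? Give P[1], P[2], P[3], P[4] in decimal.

Only C[3] changed, to 162. In OFB, a change in C_i flips the same bit in P_i only; the keystream is unaffected. Decrypting the received ciphertext:
P[1]: S = E(K, 159) = 190; 230 ⊕ 190 = 88.
P[2]: S = E(K, 190) = 221; 130 ⊕ 221 = 95.
P[3]: S = E(K, 221) = 252; 162 ⊕ 252 = 94.
P[4]: S = E(K, 252) = 27; 232 ⊕ 27 = 243.
Blocks that differ from the original plaintext: P[3].

P[1] = 88, P[2] = 95, P[3] = 94, P[4] = 243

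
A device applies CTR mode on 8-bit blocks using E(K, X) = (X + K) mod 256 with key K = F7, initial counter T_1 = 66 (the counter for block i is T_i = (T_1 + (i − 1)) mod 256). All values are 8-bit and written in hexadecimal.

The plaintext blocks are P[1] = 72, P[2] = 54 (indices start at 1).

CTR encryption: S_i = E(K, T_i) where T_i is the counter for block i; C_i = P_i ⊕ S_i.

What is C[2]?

C[1]: T = 66, S = E(K, T) = 5D; 72 ⊕ 5D = 2F.
C[2]: T = 67, S = E(K, T) = 5E; 54 ⊕ 5E = 0A.

C[2] = 0A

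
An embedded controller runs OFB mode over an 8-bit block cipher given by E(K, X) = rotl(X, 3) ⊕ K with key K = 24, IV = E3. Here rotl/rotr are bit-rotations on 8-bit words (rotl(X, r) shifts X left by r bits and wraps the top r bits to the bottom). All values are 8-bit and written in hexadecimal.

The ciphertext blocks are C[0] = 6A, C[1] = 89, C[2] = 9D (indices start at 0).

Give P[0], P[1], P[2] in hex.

OFB decryption: S_i = E(K, S_{i−1}) with S_{−1} = IV; P_i = C_i ⊕ S_i.
P[0]: S = E(K, E3) = 3B; 6A ⊕ 3B = 51.
P[1]: S = E(K, 3B) = FD; 89 ⊕ FD = 74.
P[2]: S = E(K, FD) = CB; 9D ⊕ CB = 56.

P[0] = 51, P[1] = 74, P[2] = 56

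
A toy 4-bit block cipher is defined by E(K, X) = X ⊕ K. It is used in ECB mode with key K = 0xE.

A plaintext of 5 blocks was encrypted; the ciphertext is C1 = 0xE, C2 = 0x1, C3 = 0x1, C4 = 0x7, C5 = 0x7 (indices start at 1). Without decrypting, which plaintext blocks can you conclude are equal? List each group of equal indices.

ECB encrypts each block independently with the same key, so equal ciphertext blocks imply equal plaintext blocks.
C2 = C3 = 0x1, so P2 = P3.
C4 = C5 = 0x7, so P4 = P5.

P2 = P3; P4 = P5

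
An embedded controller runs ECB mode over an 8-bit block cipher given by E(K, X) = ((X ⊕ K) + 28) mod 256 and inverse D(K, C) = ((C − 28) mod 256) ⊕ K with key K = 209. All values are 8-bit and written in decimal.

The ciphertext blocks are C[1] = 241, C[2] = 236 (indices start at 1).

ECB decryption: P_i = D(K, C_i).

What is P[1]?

P[1] = 4

P[1]: D(K, 241) = 4.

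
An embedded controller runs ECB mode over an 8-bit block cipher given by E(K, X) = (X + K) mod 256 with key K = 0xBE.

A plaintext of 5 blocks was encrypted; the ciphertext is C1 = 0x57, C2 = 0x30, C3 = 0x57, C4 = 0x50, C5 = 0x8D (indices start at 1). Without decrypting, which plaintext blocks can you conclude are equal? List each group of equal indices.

ECB encrypts each block independently with the same key, so equal ciphertext blocks imply equal plaintext blocks.
C1 = C3 = 0x57, so P1 = P3.

P1 = P3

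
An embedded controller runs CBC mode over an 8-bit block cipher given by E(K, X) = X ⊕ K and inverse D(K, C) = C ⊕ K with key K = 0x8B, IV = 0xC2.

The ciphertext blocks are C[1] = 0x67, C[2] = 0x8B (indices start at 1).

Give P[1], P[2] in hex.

P[1] = 0x2E, P[2] = 0x67

CBC decryption: P_i = D(K, C_i) ⊕ C_{i−1}, with C_{0} = IV.
P[1]: D(K, 0x67) = 0xEC; 0xEC ⊕ 0xC2 = 0x2E.
P[2]: D(K, 0x8B) = 0x00; 0x00 ⊕ 0x67 = 0x67.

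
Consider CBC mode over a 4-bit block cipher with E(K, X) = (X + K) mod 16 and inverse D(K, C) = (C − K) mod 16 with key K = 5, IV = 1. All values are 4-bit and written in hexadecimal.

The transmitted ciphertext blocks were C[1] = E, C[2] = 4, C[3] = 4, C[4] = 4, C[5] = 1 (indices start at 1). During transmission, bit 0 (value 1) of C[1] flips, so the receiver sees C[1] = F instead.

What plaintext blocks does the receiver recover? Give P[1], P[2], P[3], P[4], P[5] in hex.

P[1] = B, P[2] = 0, P[3] = B, P[4] = B, P[5] = 8

CBC decryption: P_i = D(K, C_i) ⊕ C_{i−1}, with C_{0} = IV.
Only C[1] changed, to F. In CBC, a change in C_i garbles P_i and flips the same bit in P_{i+1}. Decrypting the received ciphertext:
P[1]: D(K, F) = A; A ⊕ 1 = B.
P[2]: D(K, 4) = F; F ⊕ F = 0.
P[3]: D(K, 4) = F; F ⊕ 4 = B.
P[4]: D(K, 4) = F; F ⊕ 4 = B.
P[5]: D(K, 1) = C; C ⊕ 4 = 8.
Blocks that differ from the original plaintext: P[1], P[2].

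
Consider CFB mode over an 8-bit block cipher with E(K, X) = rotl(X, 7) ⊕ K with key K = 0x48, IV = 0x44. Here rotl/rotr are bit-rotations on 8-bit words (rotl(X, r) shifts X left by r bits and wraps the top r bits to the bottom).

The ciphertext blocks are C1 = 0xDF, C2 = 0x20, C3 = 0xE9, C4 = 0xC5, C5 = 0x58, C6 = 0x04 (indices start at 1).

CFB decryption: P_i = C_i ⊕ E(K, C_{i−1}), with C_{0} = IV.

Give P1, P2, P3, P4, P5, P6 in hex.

P1 = 0xB5, P2 = 0x87, P3 = 0xB1, P4 = 0x79, P5 = 0xF2, P6 = 0x60

P1: E(K, 0x44) = 0x6A; 0xDF ⊕ 0x6A = 0xB5.
P2: E(K, 0xDF) = 0xA7; 0x20 ⊕ 0xA7 = 0x87.
P3: E(K, 0x20) = 0x58; 0xE9 ⊕ 0x58 = 0xB1.
P4: E(K, 0xE9) = 0xBC; 0xC5 ⊕ 0xBC = 0x79.
P5: E(K, 0xC5) = 0xAA; 0x58 ⊕ 0xAA = 0xF2.
P6: E(K, 0x58) = 0x64; 0x04 ⊕ 0x64 = 0x60.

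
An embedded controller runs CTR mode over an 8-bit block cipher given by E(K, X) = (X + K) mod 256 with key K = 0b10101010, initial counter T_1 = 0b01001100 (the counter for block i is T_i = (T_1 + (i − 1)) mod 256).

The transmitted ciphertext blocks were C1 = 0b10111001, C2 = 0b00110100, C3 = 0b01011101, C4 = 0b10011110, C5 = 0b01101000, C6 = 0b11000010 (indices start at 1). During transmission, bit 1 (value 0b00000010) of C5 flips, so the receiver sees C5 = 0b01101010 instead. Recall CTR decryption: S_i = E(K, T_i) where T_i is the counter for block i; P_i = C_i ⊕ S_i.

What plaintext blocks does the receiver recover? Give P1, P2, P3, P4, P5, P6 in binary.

P1 = 0b01001111, P2 = 0b11000011, P3 = 0b10100101, P4 = 0b01100111, P5 = 0b10010000, P6 = 0b00111001

Only C5 changed, to 0b01101010. In CTR, a change in C_i flips the same bit in P_i only; the keystream is unaffected. Decrypting the received ciphertext:
P1: T = 0b01001100, S = E(K, T) = 0b11110110; 0b10111001 ⊕ 0b11110110 = 0b01001111.
P2: T = 0b01001101, S = E(K, T) = 0b11110111; 0b00110100 ⊕ 0b11110111 = 0b11000011.
P3: T = 0b01001110, S = E(K, T) = 0b11111000; 0b01011101 ⊕ 0b11111000 = 0b10100101.
P4: T = 0b01001111, S = E(K, T) = 0b11111001; 0b10011110 ⊕ 0b11111001 = 0b01100111.
P5: T = 0b01010000, S = E(K, T) = 0b11111010; 0b01101010 ⊕ 0b11111010 = 0b10010000.
P6: T = 0b01010001, S = E(K, T) = 0b11111011; 0b11000010 ⊕ 0b11111011 = 0b00111001.
Blocks that differ from the original plaintext: P5.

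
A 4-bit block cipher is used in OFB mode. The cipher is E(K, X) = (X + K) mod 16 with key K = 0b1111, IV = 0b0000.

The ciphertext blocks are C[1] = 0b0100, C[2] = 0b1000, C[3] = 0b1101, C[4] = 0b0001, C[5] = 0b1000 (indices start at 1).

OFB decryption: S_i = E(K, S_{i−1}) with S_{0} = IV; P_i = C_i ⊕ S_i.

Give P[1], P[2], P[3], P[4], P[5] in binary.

P[1]: S = E(K, 0b0000) = 0b1111; 0b0100 ⊕ 0b1111 = 0b1011.
P[2]: S = E(K, 0b1111) = 0b1110; 0b1000 ⊕ 0b1110 = 0b0110.
P[3]: S = E(K, 0b1110) = 0b1101; 0b1101 ⊕ 0b1101 = 0b0000.
P[4]: S = E(K, 0b1101) = 0b1100; 0b0001 ⊕ 0b1100 = 0b1101.
P[5]: S = E(K, 0b1100) = 0b1011; 0b1000 ⊕ 0b1011 = 0b0011.

P[1] = 0b1011, P[2] = 0b0110, P[3] = 0b0000, P[4] = 0b1101, P[5] = 0b0011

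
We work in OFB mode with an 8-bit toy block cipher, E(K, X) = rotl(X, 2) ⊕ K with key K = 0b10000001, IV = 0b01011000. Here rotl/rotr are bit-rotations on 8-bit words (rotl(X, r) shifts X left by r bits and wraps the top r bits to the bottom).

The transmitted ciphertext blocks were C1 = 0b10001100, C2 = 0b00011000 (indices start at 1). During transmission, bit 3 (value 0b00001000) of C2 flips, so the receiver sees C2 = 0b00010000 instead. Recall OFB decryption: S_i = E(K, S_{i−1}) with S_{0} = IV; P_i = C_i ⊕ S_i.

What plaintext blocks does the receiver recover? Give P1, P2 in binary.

P1 = 0b01101100, P2 = 0b00010010

Only C2 changed, to 0b00010000. In OFB, a change in C_i flips the same bit in P_i only; the keystream is unaffected. Decrypting the received ciphertext:
P1: S = E(K, 0b01011000) = 0b11100000; 0b10001100 ⊕ 0b11100000 = 0b01101100.
P2: S = E(K, 0b11100000) = 0b00000010; 0b00010000 ⊕ 0b00000010 = 0b00010010.
Blocks that differ from the original plaintext: P2.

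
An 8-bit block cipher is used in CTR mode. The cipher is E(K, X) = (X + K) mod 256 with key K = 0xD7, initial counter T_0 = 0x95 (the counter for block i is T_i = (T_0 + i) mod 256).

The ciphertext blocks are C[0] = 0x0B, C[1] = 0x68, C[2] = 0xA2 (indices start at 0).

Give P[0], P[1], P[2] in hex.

P[0] = 0x67, P[1] = 0x05, P[2] = 0xCC

CTR decryption: S_i = E(K, T_i) where T_i is the counter for block i; P_i = C_i ⊕ S_i.
P[0]: T = 0x95, S = E(K, T) = 0x6C; 0x0B ⊕ 0x6C = 0x67.
P[1]: T = 0x96, S = E(K, T) = 0x6D; 0x68 ⊕ 0x6D = 0x05.
P[2]: T = 0x97, S = E(K, T) = 0x6E; 0xA2 ⊕ 0x6E = 0xCC.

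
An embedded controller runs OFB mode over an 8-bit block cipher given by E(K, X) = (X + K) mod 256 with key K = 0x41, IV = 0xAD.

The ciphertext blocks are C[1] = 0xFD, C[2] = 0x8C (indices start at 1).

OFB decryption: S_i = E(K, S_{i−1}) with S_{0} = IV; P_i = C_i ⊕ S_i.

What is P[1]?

P[1] = 0x13

P[1]: S = E(K, 0xAD) = 0xEE; 0xFD ⊕ 0xEE = 0x13.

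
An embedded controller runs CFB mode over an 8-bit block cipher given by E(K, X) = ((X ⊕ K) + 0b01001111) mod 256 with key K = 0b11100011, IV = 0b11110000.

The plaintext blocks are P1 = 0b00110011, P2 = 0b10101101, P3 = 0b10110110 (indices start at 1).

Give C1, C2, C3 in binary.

C1 = 0b01010001, C2 = 0b10101100, C3 = 0b00101000

CFB encryption: C_i = P_i ⊕ E(K, C_{i−1}), with C_{0} = IV.
C1: E(K, 0b11110000) = 0b01100010; 0b00110011 ⊕ 0b01100010 = 0b01010001.
C2: E(K, 0b01010001) = 0b00000001; 0b10101101 ⊕ 0b00000001 = 0b10101100.
C3: E(K, 0b10101100) = 0b10011110; 0b10110110 ⊕ 0b10011110 = 0b00101000.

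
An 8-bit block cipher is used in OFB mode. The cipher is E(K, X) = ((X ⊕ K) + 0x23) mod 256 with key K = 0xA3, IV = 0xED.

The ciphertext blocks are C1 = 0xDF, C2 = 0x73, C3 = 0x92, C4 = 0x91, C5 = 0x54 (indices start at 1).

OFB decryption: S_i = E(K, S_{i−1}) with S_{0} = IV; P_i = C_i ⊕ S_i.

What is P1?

P1 = 0xAE

P1: S = E(K, 0xED) = 0x71; 0xDF ⊕ 0x71 = 0xAE.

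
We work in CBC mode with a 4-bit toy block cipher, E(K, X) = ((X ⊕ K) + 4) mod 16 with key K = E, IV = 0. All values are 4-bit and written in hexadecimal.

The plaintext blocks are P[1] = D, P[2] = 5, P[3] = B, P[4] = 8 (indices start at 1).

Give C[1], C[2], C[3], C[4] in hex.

C[1] = 7, C[2] = 0, C[3] = 9, C[4] = 3

CBC encryption: C_i = E(K, P_i ⊕ C_{i−1}), with C_{0} = IV.
C[1]: P[1] ⊕ 0 = D; E(K, D) = 7.
C[2]: P[2] ⊕ 7 = 2; E(K, 2) = 0.
C[3]: P[3] ⊕ 0 = B; E(K, B) = 9.
C[4]: P[4] ⊕ 9 = 1; E(K, 1) = 3.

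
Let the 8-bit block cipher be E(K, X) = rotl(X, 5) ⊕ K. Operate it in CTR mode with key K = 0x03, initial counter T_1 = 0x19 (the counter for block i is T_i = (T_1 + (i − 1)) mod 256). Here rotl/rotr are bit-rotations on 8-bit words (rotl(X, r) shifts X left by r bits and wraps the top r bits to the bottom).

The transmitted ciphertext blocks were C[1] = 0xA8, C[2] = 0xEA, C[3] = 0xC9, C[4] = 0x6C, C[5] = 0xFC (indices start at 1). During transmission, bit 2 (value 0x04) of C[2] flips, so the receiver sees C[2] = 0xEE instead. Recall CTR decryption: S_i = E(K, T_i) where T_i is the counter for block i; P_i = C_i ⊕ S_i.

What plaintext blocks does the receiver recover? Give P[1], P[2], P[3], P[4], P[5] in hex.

Only C[2] changed, to 0xEE. In CTR, a change in C_i flips the same bit in P_i only; the keystream is unaffected. Decrypting the received ciphertext:
P[1]: T = 0x19, S = E(K, T) = 0x20; 0xA8 ⊕ 0x20 = 0x88.
P[2]: T = 0x1A, S = E(K, T) = 0x40; 0xEE ⊕ 0x40 = 0xAE.
P[3]: T = 0x1B, S = E(K, T) = 0x60; 0xC9 ⊕ 0x60 = 0xA9.
P[4]: T = 0x1C, S = E(K, T) = 0x80; 0x6C ⊕ 0x80 = 0xEC.
P[5]: T = 0x1D, S = E(K, T) = 0xA0; 0xFC ⊕ 0xA0 = 0x5C.
Blocks that differ from the original plaintext: P[2].

P[1] = 0x88, P[2] = 0xAE, P[3] = 0xA9, P[4] = 0xEC, P[5] = 0x5C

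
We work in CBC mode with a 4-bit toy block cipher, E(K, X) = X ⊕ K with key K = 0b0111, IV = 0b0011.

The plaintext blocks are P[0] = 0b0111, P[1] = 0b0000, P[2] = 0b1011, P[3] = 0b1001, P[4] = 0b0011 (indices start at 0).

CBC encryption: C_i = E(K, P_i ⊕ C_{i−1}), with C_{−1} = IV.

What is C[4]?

C[0]: P[0] ⊕ 0b0011 = 0b0100; E(K, 0b0100) = 0b0011.
C[1]: P[1] ⊕ 0b0011 = 0b0011; E(K, 0b0011) = 0b0100.
C[2]: P[2] ⊕ 0b0100 = 0b1111; E(K, 0b1111) = 0b1000.
C[3]: P[3] ⊕ 0b1000 = 0b0001; E(K, 0b0001) = 0b0110.
C[4]: P[4] ⊕ 0b0110 = 0b0101; E(K, 0b0101) = 0b0010.

C[4] = 0b0010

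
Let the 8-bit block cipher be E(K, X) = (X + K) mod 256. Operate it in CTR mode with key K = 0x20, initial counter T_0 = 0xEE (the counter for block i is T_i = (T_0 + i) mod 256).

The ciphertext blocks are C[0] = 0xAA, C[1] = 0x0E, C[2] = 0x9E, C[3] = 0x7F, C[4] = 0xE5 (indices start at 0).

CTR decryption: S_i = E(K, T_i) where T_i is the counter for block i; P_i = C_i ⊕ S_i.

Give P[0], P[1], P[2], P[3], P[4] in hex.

P[0] = 0xA4, P[1] = 0x01, P[2] = 0x8E, P[3] = 0x6E, P[4] = 0xF7

P[0]: T = 0xEE, S = E(K, T) = 0x0E; 0xAA ⊕ 0x0E = 0xA4.
P[1]: T = 0xEF, S = E(K, T) = 0x0F; 0x0E ⊕ 0x0F = 0x01.
P[2]: T = 0xF0, S = E(K, T) = 0x10; 0x9E ⊕ 0x10 = 0x8E.
P[3]: T = 0xF1, S = E(K, T) = 0x11; 0x7F ⊕ 0x11 = 0x6E.
P[4]: T = 0xF2, S = E(K, T) = 0x12; 0xE5 ⊕ 0x12 = 0xF7.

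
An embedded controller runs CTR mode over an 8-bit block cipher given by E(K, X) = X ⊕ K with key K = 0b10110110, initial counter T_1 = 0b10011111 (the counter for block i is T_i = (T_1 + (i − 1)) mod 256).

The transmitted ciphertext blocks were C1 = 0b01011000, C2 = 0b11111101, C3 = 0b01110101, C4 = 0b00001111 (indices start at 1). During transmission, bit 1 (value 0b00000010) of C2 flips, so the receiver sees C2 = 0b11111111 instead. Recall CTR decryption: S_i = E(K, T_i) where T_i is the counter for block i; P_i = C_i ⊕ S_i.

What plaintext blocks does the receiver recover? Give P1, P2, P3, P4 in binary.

P1 = 0b01110001, P2 = 0b11101001, P3 = 0b01100010, P4 = 0b00011011

Only C2 changed, to 0b11111111. In CTR, a change in C_i flips the same bit in P_i only; the keystream is unaffected. Decrypting the received ciphertext:
P1: T = 0b10011111, S = E(K, T) = 0b00101001; 0b01011000 ⊕ 0b00101001 = 0b01110001.
P2: T = 0b10100000, S = E(K, T) = 0b00010110; 0b11111111 ⊕ 0b00010110 = 0b11101001.
P3: T = 0b10100001, S = E(K, T) = 0b00010111; 0b01110101 ⊕ 0b00010111 = 0b01100010.
P4: T = 0b10100010, S = E(K, T) = 0b00010100; 0b00001111 ⊕ 0b00010100 = 0b00011011.
Blocks that differ from the original plaintext: P2.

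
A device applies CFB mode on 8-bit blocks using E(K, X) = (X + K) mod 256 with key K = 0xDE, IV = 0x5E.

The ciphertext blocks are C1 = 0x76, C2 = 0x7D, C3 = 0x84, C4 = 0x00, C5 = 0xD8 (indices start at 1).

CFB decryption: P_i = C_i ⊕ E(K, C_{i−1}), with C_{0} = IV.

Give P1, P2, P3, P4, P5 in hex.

P1 = 0x4A, P2 = 0x29, P3 = 0xDF, P4 = 0x62, P5 = 0x06

P1: E(K, 0x5E) = 0x3C; 0x76 ⊕ 0x3C = 0x4A.
P2: E(K, 0x76) = 0x54; 0x7D ⊕ 0x54 = 0x29.
P3: E(K, 0x7D) = 0x5B; 0x84 ⊕ 0x5B = 0xDF.
P4: E(K, 0x84) = 0x62; 0x00 ⊕ 0x62 = 0x62.
P5: E(K, 0x00) = 0xDE; 0xD8 ⊕ 0xDE = 0x06.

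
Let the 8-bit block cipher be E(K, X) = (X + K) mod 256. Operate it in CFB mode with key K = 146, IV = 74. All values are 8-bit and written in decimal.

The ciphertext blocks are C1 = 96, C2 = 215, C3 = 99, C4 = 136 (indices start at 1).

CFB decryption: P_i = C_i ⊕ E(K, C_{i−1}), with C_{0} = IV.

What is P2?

P2: E(K, 96) = 242; 215 ⊕ 242 = 37.

P2 = 37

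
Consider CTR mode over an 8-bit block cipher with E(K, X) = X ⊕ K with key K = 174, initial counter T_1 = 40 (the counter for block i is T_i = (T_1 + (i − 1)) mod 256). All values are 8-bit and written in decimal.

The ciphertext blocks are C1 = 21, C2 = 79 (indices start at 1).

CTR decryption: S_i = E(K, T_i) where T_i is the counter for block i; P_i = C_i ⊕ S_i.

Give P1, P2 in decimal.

P1 = 147, P2 = 200

P1: T = 40, S = E(K, T) = 134; 21 ⊕ 134 = 147.
P2: T = 41, S = E(K, T) = 135; 79 ⊕ 135 = 200.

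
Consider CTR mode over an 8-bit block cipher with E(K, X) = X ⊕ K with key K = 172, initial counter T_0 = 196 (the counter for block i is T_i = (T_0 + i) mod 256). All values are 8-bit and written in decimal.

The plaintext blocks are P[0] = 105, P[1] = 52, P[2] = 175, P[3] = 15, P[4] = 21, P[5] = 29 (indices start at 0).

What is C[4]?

C[4] = 113

CTR encryption: S_i = E(K, T_i) where T_i is the counter for block i; C_i = P_i ⊕ S_i.
C[0]: T = 196, S = E(K, T) = 104; 105 ⊕ 104 = 1.
C[1]: T = 197, S = E(K, T) = 105; 52 ⊕ 105 = 93.
C[2]: T = 198, S = E(K, T) = 106; 175 ⊕ 106 = 197.
C[3]: T = 199, S = E(K, T) = 107; 15 ⊕ 107 = 100.
C[4]: T = 200, S = E(K, T) = 100; 21 ⊕ 100 = 113.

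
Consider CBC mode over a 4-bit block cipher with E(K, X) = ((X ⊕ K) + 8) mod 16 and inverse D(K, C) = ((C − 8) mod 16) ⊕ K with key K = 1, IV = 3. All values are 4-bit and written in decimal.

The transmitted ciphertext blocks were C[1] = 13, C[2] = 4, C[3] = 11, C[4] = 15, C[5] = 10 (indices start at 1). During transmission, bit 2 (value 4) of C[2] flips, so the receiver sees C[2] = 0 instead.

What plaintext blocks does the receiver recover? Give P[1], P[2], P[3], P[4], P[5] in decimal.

CBC decryption: P_i = D(K, C_i) ⊕ C_{i−1}, with C_{0} = IV.
Only C[2] changed, to 0. In CBC, a change in C_i garbles P_i and flips the same bit in P_{i+1}. Decrypting the received ciphertext:
P[1]: D(K, 13) = 4; 4 ⊕ 3 = 7.
P[2]: D(K, 0) = 9; 9 ⊕ 13 = 4.
P[3]: D(K, 11) = 2; 2 ⊕ 0 = 2.
P[4]: D(K, 15) = 6; 6 ⊕ 11 = 13.
P[5]: D(K, 10) = 3; 3 ⊕ 15 = 12.
Blocks that differ from the original plaintext: P[2], P[3].

P[1] = 7, P[2] = 4, P[3] = 2, P[4] = 13, P[5] = 12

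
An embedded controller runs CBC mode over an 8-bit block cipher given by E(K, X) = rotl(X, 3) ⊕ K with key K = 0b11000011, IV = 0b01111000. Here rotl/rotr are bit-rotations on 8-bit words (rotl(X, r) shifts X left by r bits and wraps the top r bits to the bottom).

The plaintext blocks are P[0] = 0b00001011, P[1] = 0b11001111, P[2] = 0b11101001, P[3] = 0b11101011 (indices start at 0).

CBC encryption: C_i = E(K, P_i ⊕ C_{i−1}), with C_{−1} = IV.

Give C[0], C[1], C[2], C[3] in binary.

C[0] = 0b01011000, C[1] = 0b01111111, C[2] = 0b01110111, C[3] = 0b00100111

C[0]: P[0] ⊕ 0b01111000 = 0b01110011; E(K, 0b01110011) = 0b01011000.
C[1]: P[1] ⊕ 0b01011000 = 0b10010111; E(K, 0b10010111) = 0b01111111.
C[2]: P[2] ⊕ 0b01111111 = 0b10010110; E(K, 0b10010110) = 0b01110111.
C[3]: P[3] ⊕ 0b01110111 = 0b10011100; E(K, 0b10011100) = 0b00100111.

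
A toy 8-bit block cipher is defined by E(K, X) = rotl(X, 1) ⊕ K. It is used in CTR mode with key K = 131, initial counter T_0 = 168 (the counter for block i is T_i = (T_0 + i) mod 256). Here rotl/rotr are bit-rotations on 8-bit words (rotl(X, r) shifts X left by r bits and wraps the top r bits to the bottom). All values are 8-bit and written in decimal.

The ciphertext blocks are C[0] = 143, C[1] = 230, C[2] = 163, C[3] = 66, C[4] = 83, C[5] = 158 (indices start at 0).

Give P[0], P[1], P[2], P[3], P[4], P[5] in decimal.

P[0] = 93, P[1] = 54, P[2] = 117, P[3] = 150, P[4] = 137, P[5] = 70

CTR decryption: S_i = E(K, T_i) where T_i is the counter for block i; P_i = C_i ⊕ S_i.
P[0]: T = 168, S = E(K, T) = 210; 143 ⊕ 210 = 93.
P[1]: T = 169, S = E(K, T) = 208; 230 ⊕ 208 = 54.
P[2]: T = 170, S = E(K, T) = 214; 163 ⊕ 214 = 117.
P[3]: T = 171, S = E(K, T) = 212; 66 ⊕ 212 = 150.
P[4]: T = 172, S = E(K, T) = 218; 83 ⊕ 218 = 137.
P[5]: T = 173, S = E(K, T) = 216; 158 ⊕ 216 = 70.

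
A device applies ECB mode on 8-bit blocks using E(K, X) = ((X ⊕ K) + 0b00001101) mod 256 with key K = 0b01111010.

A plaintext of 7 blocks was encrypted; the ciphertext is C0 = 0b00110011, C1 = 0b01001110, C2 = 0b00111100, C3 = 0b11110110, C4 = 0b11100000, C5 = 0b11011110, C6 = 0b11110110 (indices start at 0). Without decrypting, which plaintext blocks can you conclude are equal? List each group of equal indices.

ECB encrypts each block independently with the same key, so equal ciphertext blocks imply equal plaintext blocks.
C3 = C6 = 0b11110110, so P3 = P6.

P3 = P6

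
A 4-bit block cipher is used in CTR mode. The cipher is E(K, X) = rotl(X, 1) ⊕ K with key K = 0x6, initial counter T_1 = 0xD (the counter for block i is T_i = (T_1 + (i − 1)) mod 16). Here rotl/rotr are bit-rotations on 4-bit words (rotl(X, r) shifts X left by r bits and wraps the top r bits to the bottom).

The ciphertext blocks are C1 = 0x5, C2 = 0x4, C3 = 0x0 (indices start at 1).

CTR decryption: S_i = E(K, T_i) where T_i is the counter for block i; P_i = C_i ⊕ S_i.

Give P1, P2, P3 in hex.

P1: T = 0xD, S = E(K, T) = 0xD; 0x5 ⊕ 0xD = 0x8.
P2: T = 0xE, S = E(K, T) = 0xB; 0x4 ⊕ 0xB = 0xF.
P3: T = 0xF, S = E(K, T) = 0x9; 0x0 ⊕ 0x9 = 0x9.

P1 = 0x8, P2 = 0xF, P3 = 0x9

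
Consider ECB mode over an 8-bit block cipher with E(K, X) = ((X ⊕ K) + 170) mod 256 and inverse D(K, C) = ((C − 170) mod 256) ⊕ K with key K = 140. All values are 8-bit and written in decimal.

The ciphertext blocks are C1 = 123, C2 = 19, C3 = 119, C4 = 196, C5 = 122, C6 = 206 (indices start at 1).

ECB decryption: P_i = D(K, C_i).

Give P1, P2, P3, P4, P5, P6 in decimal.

P1 = 93, P2 = 229, P3 = 65, P4 = 150, P5 = 92, P6 = 168

P1: D(K, 123) = 93.
P2: D(K, 19) = 229.
P3: D(K, 119) = 65.
P4: D(K, 196) = 150.
P5: D(K, 122) = 92.
P6: D(K, 206) = 168.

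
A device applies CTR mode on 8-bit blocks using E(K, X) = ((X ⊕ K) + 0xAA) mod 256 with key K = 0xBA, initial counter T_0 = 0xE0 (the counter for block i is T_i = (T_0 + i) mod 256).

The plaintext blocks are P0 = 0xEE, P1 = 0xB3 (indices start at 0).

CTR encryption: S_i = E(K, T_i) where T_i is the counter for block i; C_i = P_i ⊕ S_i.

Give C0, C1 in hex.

C0 = 0xEA, C1 = 0xB6

C0: T = 0xE0, S = E(K, T) = 0x04; 0xEE ⊕ 0x04 = 0xEA.
C1: T = 0xE1, S = E(K, T) = 0x05; 0xB3 ⊕ 0x05 = 0xB6.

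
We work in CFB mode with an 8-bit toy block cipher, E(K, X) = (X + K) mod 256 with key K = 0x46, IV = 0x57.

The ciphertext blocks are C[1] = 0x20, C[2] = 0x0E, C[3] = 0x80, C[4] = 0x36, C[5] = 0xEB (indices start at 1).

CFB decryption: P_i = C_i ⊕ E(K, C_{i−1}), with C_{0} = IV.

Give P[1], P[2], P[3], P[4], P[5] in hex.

P[1]: E(K, 0x57) = 0x9D; 0x20 ⊕ 0x9D = 0xBD.
P[2]: E(K, 0x20) = 0x66; 0x0E ⊕ 0x66 = 0x68.
P[3]: E(K, 0x0E) = 0x54; 0x80 ⊕ 0x54 = 0xD4.
P[4]: E(K, 0x80) = 0xC6; 0x36 ⊕ 0xC6 = 0xF0.
P[5]: E(K, 0x36) = 0x7C; 0xEB ⊕ 0x7C = 0x97.

P[1] = 0xBD, P[2] = 0x68, P[3] = 0xD4, P[4] = 0xF0, P[5] = 0x97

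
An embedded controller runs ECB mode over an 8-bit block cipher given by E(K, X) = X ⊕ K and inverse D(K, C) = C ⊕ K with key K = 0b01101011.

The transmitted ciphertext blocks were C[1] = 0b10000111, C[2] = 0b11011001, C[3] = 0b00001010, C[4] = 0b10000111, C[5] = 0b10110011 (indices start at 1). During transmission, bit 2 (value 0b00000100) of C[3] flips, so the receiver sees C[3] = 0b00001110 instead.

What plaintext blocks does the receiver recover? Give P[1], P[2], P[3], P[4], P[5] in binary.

ECB decryption: P_i = D(K, C_i).
Only C[3] changed, to 0b00001110. In ECB, a change in C_i affects only P_i. Decrypting the received ciphertext:
P[1]: D(K, 0b10000111) = 0b11101100.
P[2]: D(K, 0b11011001) = 0b10110010.
P[3]: D(K, 0b00001110) = 0b01100101.
P[4]: D(K, 0b10000111) = 0b11101100.
P[5]: D(K, 0b10110011) = 0b11011000.
Blocks that differ from the original plaintext: P[3].

P[1] = 0b11101100, P[2] = 0b10110010, P[3] = 0b01100101, P[4] = 0b11101100, P[5] = 0b11011000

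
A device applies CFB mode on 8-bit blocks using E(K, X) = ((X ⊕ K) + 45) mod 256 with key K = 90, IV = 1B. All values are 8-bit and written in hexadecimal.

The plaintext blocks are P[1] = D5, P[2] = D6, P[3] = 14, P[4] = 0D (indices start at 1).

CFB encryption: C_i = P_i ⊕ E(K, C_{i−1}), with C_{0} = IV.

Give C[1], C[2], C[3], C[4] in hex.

C[1]: E(K, 1B) = D0; D5 ⊕ D0 = 05.
C[2]: E(K, 05) = DA; D6 ⊕ DA = 0C.
C[3]: E(K, 0C) = E1; 14 ⊕ E1 = F5.
C[4]: E(K, F5) = AA; 0D ⊕ AA = A7.

C[1] = 05, C[2] = 0C, C[3] = F5, C[4] = A7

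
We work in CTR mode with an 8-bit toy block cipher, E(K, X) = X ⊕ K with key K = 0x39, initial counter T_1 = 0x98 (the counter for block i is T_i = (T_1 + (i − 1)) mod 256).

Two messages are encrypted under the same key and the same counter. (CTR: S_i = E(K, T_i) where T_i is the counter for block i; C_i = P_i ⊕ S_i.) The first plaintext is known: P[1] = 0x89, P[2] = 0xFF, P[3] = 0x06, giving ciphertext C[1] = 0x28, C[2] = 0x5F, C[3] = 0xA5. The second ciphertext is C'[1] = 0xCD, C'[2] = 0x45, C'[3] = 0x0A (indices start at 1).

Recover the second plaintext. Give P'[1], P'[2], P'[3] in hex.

P'[1] = 0x6C, P'[2] = 0xE5, P'[3] = 0xA9

In CTR with a reused counter, both messages share the same keystream S_i, so C_i ⊕ C'_i = P_i ⊕ P'_i and thus P'_i = P_i ⊕ C_i ⊕ C'_i.
P'[1]: 0x89 ⊕ 0x28 ⊕ 0xCD = 0x6C.
P'[2]: 0xFF ⊕ 0x5F ⊕ 0x45 = 0xE5.
P'[3]: 0x06 ⊕ 0xA5 ⊕ 0x0A = 0xA9.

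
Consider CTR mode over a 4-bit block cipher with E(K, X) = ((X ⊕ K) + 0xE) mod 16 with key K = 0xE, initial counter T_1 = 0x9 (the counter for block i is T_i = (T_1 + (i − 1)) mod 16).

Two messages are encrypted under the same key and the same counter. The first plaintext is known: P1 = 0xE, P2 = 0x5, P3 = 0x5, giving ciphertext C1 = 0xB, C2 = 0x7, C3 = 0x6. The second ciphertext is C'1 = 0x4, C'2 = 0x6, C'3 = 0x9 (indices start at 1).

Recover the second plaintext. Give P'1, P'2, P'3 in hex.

In CTR with a reused counter, both messages share the same keystream S_i, so C_i ⊕ C'_i = P_i ⊕ P'_i and thus P'_i = P_i ⊕ C_i ⊕ C'_i.
P'1: 0xE ⊕ 0xB ⊕ 0x4 = 0x1.
P'2: 0x5 ⊕ 0x7 ⊕ 0x6 = 0x4.
P'3: 0x5 ⊕ 0x6 ⊕ 0x9 = 0xA.

P'1 = 0x1, P'2 = 0x4, P'3 = 0xA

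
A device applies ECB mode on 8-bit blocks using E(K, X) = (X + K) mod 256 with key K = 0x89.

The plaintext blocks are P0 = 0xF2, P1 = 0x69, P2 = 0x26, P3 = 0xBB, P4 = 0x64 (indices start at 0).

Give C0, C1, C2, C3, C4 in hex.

C0 = 0x7B, C1 = 0xF2, C2 = 0xAF, C3 = 0x44, C4 = 0xED

ECB encryption: C_i = E(K, P_i).
C0: E(K, 0xF2) = 0x7B.
C1: E(K, 0x69) = 0xF2.
C2: E(K, 0x26) = 0xAF.
C3: E(K, 0xBB) = 0x44.
C4: E(K, 0x64) = 0xED.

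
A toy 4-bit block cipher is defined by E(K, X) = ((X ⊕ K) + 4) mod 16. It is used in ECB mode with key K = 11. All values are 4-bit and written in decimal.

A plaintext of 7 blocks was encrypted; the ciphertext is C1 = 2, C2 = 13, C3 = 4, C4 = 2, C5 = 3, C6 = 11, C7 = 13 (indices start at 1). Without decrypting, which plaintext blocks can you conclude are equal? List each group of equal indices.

P1 = P4; P2 = P7

ECB encrypts each block independently with the same key, so equal ciphertext blocks imply equal plaintext blocks.
C1 = C4 = 2, so P1 = P4.
C2 = C7 = 13, so P2 = P7.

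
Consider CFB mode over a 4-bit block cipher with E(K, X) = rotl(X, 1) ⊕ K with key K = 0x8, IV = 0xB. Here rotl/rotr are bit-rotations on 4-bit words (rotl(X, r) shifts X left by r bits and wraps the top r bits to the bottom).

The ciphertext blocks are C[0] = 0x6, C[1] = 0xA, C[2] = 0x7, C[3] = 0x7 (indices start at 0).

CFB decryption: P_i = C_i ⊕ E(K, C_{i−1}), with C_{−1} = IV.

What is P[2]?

P[2] = 0xA

P[2]: E(K, 0xA) = 0xD; 0x7 ⊕ 0xD = 0xA.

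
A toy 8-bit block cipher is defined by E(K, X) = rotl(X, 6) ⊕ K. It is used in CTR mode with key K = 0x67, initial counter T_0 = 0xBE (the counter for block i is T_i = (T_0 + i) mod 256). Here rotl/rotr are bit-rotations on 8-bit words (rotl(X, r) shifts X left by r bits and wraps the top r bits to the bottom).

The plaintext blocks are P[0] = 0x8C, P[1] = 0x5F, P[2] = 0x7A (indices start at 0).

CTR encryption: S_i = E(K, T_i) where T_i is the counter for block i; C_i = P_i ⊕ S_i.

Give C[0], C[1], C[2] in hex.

C[0]: T = 0xBE, S = E(K, T) = 0xC8; 0x8C ⊕ 0xC8 = 0x44.
C[1]: T = 0xBF, S = E(K, T) = 0x88; 0x5F ⊕ 0x88 = 0xD7.
C[2]: T = 0xC0, S = E(K, T) = 0x57; 0x7A ⊕ 0x57 = 0x2D.

C[0] = 0x44, C[1] = 0xD7, C[2] = 0x2D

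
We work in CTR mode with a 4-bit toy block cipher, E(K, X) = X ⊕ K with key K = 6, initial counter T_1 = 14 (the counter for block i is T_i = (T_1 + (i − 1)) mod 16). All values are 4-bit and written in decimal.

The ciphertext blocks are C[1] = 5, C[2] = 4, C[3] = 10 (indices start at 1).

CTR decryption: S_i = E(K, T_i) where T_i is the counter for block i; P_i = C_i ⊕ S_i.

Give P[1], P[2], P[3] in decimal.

P[1] = 13, P[2] = 13, P[3] = 12

P[1]: T = 14, S = E(K, T) = 8; 5 ⊕ 8 = 13.
P[2]: T = 15, S = E(K, T) = 9; 4 ⊕ 9 = 13.
P[3]: T = 0, S = E(K, T) = 6; 10 ⊕ 6 = 12.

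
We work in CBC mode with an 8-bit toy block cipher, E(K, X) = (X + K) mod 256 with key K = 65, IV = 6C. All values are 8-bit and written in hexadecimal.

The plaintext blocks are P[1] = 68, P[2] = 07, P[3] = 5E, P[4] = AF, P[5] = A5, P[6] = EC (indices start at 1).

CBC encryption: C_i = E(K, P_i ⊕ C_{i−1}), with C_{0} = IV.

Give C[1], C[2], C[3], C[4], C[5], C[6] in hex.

C[1] = 69, C[2] = D3, C[3] = F2, C[4] = C2, C[5] = CC, C[6] = 85

C[1]: P[1] ⊕ 6C = 04; E(K, 04) = 69.
C[2]: P[2] ⊕ 69 = 6E; E(K, 6E) = D3.
C[3]: P[3] ⊕ D3 = 8D; E(K, 8D) = F2.
C[4]: P[4] ⊕ F2 = 5D; E(K, 5D) = C2.
C[5]: P[5] ⊕ C2 = 67; E(K, 67) = CC.
C[6]: P[6] ⊕ CC = 20; E(K, 20) = 85.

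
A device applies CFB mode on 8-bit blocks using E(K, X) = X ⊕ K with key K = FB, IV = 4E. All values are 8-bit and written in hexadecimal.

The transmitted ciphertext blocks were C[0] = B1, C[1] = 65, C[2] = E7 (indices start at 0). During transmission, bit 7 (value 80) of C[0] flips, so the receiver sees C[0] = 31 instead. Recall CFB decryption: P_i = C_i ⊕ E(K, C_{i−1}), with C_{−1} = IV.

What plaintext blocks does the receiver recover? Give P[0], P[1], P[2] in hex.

Only C[0] changed, to 31. In CFB, a change in C_i flips the same bit in P_i and garbles P_{i+1}. Decrypting the received ciphertext:
P[0]: E(K, 4E) = B5; 31 ⊕ B5 = 84.
P[1]: E(K, 31) = CA; 65 ⊕ CA = AF.
P[2]: E(K, 65) = 9E; E7 ⊕ 9E = 79.
Blocks that differ from the original plaintext: P[0], P[1].

P[0] = 84, P[1] = AF, P[2] = 79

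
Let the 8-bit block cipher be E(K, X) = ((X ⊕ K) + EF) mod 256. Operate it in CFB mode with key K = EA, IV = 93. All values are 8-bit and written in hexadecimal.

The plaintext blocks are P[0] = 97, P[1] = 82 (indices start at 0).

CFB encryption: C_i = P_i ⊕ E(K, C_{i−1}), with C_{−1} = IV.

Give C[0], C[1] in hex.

C[0]: E(K, 93) = 68; 97 ⊕ 68 = FF.
C[1]: E(K, FF) = 04; 82 ⊕ 04 = 86.

C[0] = FF, C[1] = 86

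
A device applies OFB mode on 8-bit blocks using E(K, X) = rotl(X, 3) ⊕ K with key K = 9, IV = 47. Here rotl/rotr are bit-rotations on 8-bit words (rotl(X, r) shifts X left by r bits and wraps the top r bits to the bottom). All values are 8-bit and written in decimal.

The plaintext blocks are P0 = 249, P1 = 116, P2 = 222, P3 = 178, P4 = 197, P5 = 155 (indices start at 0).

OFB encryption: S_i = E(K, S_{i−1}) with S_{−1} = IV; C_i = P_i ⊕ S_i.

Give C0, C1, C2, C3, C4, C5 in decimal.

C0: S = E(K, 47) = 112; 249 ⊕ 112 = 137.
C1: S = E(K, 112) = 138; 116 ⊕ 138 = 254.
C2: S = E(K, 138) = 93; 222 ⊕ 93 = 131.
C3: S = E(K, 93) = 227; 178 ⊕ 227 = 81.
C4: S = E(K, 227) = 22; 197 ⊕ 22 = 211.
C5: S = E(K, 22) = 185; 155 ⊕ 185 = 34.

C0 = 137, C1 = 254, C2 = 131, C3 = 81, C4 = 211, C5 = 34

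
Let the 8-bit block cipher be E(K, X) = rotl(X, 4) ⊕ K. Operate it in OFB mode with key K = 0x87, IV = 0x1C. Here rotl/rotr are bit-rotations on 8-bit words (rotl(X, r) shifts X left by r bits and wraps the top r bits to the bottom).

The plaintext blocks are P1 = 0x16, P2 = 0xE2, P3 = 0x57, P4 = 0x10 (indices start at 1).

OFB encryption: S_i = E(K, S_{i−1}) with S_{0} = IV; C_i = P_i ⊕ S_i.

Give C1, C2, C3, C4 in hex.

C1: S = E(K, 0x1C) = 0x46; 0x16 ⊕ 0x46 = 0x50.
C2: S = E(K, 0x46) = 0xE3; 0xE2 ⊕ 0xE3 = 0x01.
C3: S = E(K, 0xE3) = 0xB9; 0x57 ⊕ 0xB9 = 0xEE.
C4: S = E(K, 0xB9) = 0x1C; 0x10 ⊕ 0x1C = 0x0C.

C1 = 0x50, C2 = 0x01, C3 = 0xEE, C4 = 0x0C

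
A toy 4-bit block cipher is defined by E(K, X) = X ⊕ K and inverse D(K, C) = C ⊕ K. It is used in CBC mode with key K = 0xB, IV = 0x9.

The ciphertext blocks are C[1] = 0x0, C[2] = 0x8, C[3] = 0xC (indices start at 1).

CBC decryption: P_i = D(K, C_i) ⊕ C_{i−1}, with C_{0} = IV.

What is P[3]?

P[3]: D(K, 0xC) = 0x7; 0x7 ⊕ 0x8 = 0xF.

P[3] = 0xF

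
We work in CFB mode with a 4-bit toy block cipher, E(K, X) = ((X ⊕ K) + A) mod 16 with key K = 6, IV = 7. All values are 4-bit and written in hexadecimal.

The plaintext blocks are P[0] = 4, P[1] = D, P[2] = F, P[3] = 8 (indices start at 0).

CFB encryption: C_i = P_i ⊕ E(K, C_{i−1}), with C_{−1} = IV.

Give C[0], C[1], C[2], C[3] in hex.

C[0]: E(K, 7) = B; 4 ⊕ B = F.
C[1]: E(K, F) = 3; D ⊕ 3 = E.
C[2]: E(K, E) = 2; F ⊕ 2 = D.
C[3]: E(K, D) = 5; 8 ⊕ 5 = D.

C[0] = F, C[1] = E, C[2] = D, C[3] = D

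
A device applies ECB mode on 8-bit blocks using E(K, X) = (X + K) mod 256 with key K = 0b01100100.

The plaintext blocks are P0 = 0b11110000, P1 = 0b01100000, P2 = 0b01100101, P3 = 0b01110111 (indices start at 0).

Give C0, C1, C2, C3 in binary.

C0 = 0b01010100, C1 = 0b11000100, C2 = 0b11001001, C3 = 0b11011011

ECB encryption: C_i = E(K, P_i).
C0: E(K, 0b11110000) = 0b01010100.
C1: E(K, 0b01100000) = 0b11000100.
C2: E(K, 0b01100101) = 0b11001001.
C3: E(K, 0b01110111) = 0b11011011.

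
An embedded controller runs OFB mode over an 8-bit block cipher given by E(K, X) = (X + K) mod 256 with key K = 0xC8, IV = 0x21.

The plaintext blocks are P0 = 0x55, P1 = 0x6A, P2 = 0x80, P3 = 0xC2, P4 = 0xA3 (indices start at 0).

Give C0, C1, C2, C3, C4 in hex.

C0 = 0xBC, C1 = 0xDB, C2 = 0xF9, C3 = 0x83, C4 = 0xAA

OFB encryption: S_i = E(K, S_{i−1}) with S_{−1} = IV; C_i = P_i ⊕ S_i.
C0: S = E(K, 0x21) = 0xE9; 0x55 ⊕ 0xE9 = 0xBC.
C1: S = E(K, 0xE9) = 0xB1; 0x6A ⊕ 0xB1 = 0xDB.
C2: S = E(K, 0xB1) = 0x79; 0x80 ⊕ 0x79 = 0xF9.
C3: S = E(K, 0x79) = 0x41; 0xC2 ⊕ 0x41 = 0x83.
C4: S = E(K, 0x41) = 0x09; 0xA3 ⊕ 0x09 = 0xAA.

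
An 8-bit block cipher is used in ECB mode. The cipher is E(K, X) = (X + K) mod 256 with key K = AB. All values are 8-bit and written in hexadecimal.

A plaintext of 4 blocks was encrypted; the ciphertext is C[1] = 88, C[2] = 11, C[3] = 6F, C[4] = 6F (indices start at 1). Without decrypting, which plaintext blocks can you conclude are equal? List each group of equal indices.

P[3] = P[4]

ECB encrypts each block independently with the same key, so equal ciphertext blocks imply equal plaintext blocks.
C[3] = C[4] = 6F, so P[3] = P[4].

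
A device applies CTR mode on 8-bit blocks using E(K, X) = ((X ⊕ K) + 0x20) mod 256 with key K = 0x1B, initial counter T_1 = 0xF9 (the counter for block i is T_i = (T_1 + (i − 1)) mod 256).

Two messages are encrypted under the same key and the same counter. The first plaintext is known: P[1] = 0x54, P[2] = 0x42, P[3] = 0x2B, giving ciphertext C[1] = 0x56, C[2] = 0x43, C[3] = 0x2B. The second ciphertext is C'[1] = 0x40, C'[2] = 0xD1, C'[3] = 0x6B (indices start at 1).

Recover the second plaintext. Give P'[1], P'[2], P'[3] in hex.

In CTR with a reused counter, both messages share the same keystream S_i, so C_i ⊕ C'_i = P_i ⊕ P'_i and thus P'_i = P_i ⊕ C_i ⊕ C'_i.
P'[1]: 0x54 ⊕ 0x56 ⊕ 0x40 = 0x42.
P'[2]: 0x42 ⊕ 0x43 ⊕ 0xD1 = 0xD0.
P'[3]: 0x2B ⊕ 0x2B ⊕ 0x6B = 0x6B.

P'[1] = 0x42, P'[2] = 0xD0, P'[3] = 0x6B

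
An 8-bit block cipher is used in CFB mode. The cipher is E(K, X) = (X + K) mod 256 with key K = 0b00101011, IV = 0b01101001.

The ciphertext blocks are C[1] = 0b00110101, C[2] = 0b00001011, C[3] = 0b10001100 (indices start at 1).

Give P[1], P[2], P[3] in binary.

CFB decryption: P_i = C_i ⊕ E(K, C_{i−1}), with C_{0} = IV.
P[1]: E(K, 0b01101001) = 0b10010100; 0b00110101 ⊕ 0b10010100 = 0b10100001.
P[2]: E(K, 0b00110101) = 0b01100000; 0b00001011 ⊕ 0b01100000 = 0b01101011.
P[3]: E(K, 0b00001011) = 0b00110110; 0b10001100 ⊕ 0b00110110 = 0b10111010.

P[1] = 0b10100001, P[2] = 0b01101011, P[3] = 0b10111010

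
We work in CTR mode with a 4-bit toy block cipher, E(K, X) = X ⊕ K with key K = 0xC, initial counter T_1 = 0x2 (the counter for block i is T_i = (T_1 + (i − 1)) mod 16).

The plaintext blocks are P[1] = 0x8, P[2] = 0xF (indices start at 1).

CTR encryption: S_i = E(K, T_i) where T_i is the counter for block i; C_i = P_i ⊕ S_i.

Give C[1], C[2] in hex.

C[1] = 0x6, C[2] = 0x0

C[1]: T = 0x2, S = E(K, T) = 0xE; 0x8 ⊕ 0xE = 0x6.
C[2]: T = 0x3, S = E(K, T) = 0xF; 0xF ⊕ 0xF = 0x0.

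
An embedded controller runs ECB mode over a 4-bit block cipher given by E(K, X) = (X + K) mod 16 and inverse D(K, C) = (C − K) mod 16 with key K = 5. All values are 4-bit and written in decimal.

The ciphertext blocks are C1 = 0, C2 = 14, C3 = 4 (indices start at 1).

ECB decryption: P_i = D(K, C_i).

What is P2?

P2 = 9

P2: D(K, 14) = 9.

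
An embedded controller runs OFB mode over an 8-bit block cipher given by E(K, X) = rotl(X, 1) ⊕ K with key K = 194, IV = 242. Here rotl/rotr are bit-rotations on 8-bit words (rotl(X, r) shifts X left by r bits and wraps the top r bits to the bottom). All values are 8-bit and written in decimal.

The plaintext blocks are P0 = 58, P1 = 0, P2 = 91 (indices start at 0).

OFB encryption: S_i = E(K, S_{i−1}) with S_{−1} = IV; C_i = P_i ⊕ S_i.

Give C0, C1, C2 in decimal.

C0: S = E(K, 242) = 39; 58 ⊕ 39 = 29.
C1: S = E(K, 39) = 140; 0 ⊕ 140 = 140.
C2: S = E(K, 140) = 219; 91 ⊕ 219 = 128.

C0 = 29, C1 = 140, C2 = 128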